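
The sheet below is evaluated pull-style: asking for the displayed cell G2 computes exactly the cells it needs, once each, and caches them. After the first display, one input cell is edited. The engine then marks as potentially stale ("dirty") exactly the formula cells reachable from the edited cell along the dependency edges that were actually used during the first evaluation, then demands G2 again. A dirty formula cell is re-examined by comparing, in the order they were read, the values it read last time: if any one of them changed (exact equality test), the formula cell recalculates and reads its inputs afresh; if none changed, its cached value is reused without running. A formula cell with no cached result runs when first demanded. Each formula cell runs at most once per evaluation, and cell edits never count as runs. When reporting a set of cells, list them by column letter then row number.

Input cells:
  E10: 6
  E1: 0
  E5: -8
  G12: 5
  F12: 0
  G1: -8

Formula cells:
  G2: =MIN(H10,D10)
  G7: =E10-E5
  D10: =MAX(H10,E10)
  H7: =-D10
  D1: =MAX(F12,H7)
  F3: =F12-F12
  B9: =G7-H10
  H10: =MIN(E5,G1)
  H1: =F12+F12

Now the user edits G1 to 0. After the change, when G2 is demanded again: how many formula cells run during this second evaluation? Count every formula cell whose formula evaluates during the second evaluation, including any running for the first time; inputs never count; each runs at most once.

1 formula cells run: H10.
Note the absorption at H10: it re-runs yet its value is the same, leaving the output's value untouched.

First demand of the output computes:
  H10 = MIN(-8, -8) = -8
  D10 = MAX(-8, 6) = 6
  G2 = MIN(-8, 6) = -8

After the edit, cleaning proceeds:
  H10: a read changed (G1 -8->0) — executes, giving -8 — identical to its old value.
  D10: dirty, but its reads are unchanged (H10 unchanged, E10 unchanged); cached 6 stands.
  G2: dirty, but its reads are unchanged (H10 unchanged, D10 unchanged); cached -8 stands.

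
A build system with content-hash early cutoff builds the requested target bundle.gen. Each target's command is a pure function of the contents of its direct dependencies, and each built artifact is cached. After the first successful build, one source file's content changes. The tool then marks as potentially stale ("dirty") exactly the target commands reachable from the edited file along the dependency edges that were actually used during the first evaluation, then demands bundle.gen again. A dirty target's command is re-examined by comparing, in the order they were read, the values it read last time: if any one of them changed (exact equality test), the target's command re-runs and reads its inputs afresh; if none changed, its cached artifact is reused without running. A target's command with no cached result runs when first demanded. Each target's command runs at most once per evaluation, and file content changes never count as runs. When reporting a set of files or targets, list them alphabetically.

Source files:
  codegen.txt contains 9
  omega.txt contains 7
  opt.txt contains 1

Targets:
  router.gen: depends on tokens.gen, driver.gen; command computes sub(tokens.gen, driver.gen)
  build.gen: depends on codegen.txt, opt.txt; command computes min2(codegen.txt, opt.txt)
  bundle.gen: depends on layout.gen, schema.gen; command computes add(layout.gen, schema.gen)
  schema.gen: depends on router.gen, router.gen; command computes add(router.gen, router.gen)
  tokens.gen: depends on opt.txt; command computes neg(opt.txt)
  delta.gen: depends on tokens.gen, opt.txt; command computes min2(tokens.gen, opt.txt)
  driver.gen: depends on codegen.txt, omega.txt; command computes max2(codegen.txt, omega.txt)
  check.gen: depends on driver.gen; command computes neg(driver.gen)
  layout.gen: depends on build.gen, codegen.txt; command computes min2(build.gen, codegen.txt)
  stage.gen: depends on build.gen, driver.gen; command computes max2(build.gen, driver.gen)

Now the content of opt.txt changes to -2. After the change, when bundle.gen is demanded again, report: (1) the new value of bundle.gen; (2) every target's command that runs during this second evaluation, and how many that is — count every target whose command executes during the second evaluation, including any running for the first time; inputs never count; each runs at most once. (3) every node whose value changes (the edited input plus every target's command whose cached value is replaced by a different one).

First evaluation (everything demanded from the output):
  build.gen = min2(9, 1) = 1
  driver.gen = max2(9, 7) = 9
  layout.gen = min2(1, 9) = 1
  tokens.gen = neg(1) = -1
  router.gen = sub(-1, 9) = -10
  schema.gen = add(-10, -10) = -20
  bundle.gen = add(1, -20) = -19

Propagation after the edit:
  build.gen: runs — opt.txt 1->-2; result -2.
  layout.gen: runs — build.gen 1->-2; result -2.
  tokens.gen: runs — opt.txt 1->-2; result 2.
  router.gen: runs — tokens.gen -1->2; result -7.
  schema.gen: runs — router.gen -10->-7; router.gen -10->-7; result -14.
  bundle.gen: runs — layout.gen 1->-2; schema.gen -20->-14; result -16.

New value of bundle.gen: -16.
Target commands that run: build.gen, bundle.gen, layout.gen, router.gen, schema.gen, tokens.gen — 6 in total.
Values that change: build.gen, bundle.gen, layout.gen, opt.txt, router.gen, schema.gen, tokens.gen.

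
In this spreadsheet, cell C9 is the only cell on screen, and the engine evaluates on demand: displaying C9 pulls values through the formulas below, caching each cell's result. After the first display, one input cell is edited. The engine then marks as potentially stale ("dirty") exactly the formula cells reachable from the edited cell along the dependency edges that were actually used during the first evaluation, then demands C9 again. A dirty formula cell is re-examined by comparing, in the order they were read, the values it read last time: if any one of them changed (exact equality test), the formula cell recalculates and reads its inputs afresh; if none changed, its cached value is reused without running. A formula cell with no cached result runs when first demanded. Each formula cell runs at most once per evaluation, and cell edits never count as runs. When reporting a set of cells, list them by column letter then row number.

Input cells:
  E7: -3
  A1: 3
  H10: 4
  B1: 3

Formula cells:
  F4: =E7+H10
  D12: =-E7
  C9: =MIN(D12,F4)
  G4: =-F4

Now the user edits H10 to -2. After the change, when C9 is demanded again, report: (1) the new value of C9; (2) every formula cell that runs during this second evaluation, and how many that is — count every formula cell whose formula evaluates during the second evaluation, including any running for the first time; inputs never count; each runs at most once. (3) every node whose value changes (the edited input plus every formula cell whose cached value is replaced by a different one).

C9 now evaluates to -5.
Run set: C9, F4 (2 run).
Changed values: C9, F4, H10.

Initial pass — values computed on the first demand:
  D12 = -(-3) = 3
  F4 = -3 + 4 = 1
  C9 = MIN(3, 1) = 1

Second demand — change propagation:
  F4: re-runs because H10 4->-2; new result -5.
  C9: re-runs because F4 1->-5; new result -5.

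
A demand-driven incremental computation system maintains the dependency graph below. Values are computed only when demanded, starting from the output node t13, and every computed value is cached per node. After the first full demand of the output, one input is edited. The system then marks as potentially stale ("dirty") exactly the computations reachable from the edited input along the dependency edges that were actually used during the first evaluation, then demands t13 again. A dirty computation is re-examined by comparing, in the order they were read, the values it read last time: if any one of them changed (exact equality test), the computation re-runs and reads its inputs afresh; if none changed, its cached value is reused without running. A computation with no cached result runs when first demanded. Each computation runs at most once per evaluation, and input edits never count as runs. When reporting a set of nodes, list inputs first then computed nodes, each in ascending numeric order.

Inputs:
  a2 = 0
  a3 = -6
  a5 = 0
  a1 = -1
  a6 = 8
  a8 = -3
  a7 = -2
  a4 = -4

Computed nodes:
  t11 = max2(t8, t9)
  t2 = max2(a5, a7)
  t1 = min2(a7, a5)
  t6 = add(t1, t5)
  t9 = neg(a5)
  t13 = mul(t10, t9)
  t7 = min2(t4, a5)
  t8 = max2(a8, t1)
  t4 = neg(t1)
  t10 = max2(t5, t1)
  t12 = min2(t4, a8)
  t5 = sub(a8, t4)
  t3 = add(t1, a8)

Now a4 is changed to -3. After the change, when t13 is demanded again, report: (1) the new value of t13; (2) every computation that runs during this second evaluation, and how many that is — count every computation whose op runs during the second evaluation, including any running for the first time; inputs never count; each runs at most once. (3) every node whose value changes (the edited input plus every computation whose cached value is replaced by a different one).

New value of t13: 0.
Computations that run: none — 0 in total.
Values that change: a4.
Key observation: a4 is never demanded by the output, so the edit triggers no recomputation at all.

First evaluation (everything demanded from the output):
  t1 = min2(-2, 0) = -2
  t4 = neg(-2) = 2
  t5 = sub(-3, 2) = -5
  t9 = neg(0) = 0
  t10 = max2(-5, -2) = -2
  t13 = mul(-2, 0) = 0

Propagation after the edit:
  a4 feeds no computation that the output demands — nothing is marked dirty and nothing runs.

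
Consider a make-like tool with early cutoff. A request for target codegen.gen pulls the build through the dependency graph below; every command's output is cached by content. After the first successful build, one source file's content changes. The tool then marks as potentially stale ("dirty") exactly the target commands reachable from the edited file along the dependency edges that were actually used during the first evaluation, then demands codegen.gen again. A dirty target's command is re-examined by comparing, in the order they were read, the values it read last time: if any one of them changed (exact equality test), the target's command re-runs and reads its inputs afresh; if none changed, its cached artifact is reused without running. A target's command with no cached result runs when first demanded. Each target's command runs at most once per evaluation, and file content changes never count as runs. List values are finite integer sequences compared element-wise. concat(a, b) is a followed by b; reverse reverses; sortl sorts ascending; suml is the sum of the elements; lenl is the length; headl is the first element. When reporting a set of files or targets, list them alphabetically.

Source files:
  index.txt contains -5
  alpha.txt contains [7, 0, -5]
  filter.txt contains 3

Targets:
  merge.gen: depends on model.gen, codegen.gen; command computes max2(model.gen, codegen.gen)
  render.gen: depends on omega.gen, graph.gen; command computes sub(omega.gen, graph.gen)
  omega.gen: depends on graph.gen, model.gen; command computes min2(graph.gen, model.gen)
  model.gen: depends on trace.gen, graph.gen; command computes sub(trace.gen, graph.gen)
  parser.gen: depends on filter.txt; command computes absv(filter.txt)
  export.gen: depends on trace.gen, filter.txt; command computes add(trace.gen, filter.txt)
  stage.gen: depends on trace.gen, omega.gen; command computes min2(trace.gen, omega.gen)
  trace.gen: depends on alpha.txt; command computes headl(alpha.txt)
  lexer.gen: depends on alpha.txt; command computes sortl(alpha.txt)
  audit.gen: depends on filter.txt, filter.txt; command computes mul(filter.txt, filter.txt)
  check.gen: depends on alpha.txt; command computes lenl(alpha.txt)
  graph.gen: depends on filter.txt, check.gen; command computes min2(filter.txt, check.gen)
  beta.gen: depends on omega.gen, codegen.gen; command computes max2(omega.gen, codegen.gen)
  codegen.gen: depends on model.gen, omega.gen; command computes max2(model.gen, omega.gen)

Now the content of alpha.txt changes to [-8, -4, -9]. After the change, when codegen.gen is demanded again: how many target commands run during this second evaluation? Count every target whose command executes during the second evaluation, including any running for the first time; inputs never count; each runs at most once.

First demand of the output computes:
  check.gen = lenl([7, 0, -5]) = 3
  graph.gen = min2(3, 3) = 3
  trace.gen = headl([7, 0, -5]) = 7
  model.gen = sub(7, 3) = 4
  omega.gen = min2(3, 4) = 3
  codegen.gen = max2(4, 3) = 4

After the edit, cleaning proceeds:
  check.gen: a read changed (alpha.txt [7, 0, -5]->[-8, -4, -9]) — executes, giving 3 — identical to its old value.
  graph.gen: dirty, but its reads are unchanged (filter.txt unchanged, check.gen unchanged); cached 3 stands.
  trace.gen: a read changed (alpha.txt [7, 0, -5]->[-8, -4, -9]) — executes, giving -8.
  model.gen: a read changed (trace.gen 7->-8) — executes, giving -11.
  omega.gen: a read changed (model.gen 4->-11) — executes, giving -11.
  codegen.gen: a read changed (model.gen 4->-11; omega.gen 3->-11) — executes, giving -11.

Note where the cutoff bites: graph.gen is checked, finds nothing changed, and keeps its cache.

5 target commands run: check.gen, codegen.gen, model.gen, omega.gen, trace.gen.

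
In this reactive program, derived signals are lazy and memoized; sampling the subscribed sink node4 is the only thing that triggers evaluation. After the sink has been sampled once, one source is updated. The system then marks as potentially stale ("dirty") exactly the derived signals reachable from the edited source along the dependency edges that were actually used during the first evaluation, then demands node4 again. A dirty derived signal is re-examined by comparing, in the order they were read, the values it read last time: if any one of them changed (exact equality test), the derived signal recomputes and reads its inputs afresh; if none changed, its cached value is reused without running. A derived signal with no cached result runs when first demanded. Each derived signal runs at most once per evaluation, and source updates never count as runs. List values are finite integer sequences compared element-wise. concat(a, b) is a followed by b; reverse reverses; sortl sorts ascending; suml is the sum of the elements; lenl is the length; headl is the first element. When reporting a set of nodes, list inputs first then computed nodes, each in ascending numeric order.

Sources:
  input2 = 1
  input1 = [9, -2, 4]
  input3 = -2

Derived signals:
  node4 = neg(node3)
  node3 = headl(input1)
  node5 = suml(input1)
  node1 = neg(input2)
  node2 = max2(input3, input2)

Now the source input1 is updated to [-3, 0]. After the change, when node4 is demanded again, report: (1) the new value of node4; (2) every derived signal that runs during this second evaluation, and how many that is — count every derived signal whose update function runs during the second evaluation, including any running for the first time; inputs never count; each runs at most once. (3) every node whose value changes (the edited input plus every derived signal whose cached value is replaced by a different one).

Demanding node4 again yields 3.
2 derived signals run: node3, node4.
The nodes whose values change: input1, node3, node4.

First demand of the output computes:
  node3 = headl([9, -2, 4]) = 9
  node4 = neg(9) = -9

After the edit, cleaning proceeds:
  node3: a read changed (input1 [9, -2, 4]->[-3, 0]) — executes, giving -3.
  node4: a read changed (node3 9->-3) — executes, giving 3.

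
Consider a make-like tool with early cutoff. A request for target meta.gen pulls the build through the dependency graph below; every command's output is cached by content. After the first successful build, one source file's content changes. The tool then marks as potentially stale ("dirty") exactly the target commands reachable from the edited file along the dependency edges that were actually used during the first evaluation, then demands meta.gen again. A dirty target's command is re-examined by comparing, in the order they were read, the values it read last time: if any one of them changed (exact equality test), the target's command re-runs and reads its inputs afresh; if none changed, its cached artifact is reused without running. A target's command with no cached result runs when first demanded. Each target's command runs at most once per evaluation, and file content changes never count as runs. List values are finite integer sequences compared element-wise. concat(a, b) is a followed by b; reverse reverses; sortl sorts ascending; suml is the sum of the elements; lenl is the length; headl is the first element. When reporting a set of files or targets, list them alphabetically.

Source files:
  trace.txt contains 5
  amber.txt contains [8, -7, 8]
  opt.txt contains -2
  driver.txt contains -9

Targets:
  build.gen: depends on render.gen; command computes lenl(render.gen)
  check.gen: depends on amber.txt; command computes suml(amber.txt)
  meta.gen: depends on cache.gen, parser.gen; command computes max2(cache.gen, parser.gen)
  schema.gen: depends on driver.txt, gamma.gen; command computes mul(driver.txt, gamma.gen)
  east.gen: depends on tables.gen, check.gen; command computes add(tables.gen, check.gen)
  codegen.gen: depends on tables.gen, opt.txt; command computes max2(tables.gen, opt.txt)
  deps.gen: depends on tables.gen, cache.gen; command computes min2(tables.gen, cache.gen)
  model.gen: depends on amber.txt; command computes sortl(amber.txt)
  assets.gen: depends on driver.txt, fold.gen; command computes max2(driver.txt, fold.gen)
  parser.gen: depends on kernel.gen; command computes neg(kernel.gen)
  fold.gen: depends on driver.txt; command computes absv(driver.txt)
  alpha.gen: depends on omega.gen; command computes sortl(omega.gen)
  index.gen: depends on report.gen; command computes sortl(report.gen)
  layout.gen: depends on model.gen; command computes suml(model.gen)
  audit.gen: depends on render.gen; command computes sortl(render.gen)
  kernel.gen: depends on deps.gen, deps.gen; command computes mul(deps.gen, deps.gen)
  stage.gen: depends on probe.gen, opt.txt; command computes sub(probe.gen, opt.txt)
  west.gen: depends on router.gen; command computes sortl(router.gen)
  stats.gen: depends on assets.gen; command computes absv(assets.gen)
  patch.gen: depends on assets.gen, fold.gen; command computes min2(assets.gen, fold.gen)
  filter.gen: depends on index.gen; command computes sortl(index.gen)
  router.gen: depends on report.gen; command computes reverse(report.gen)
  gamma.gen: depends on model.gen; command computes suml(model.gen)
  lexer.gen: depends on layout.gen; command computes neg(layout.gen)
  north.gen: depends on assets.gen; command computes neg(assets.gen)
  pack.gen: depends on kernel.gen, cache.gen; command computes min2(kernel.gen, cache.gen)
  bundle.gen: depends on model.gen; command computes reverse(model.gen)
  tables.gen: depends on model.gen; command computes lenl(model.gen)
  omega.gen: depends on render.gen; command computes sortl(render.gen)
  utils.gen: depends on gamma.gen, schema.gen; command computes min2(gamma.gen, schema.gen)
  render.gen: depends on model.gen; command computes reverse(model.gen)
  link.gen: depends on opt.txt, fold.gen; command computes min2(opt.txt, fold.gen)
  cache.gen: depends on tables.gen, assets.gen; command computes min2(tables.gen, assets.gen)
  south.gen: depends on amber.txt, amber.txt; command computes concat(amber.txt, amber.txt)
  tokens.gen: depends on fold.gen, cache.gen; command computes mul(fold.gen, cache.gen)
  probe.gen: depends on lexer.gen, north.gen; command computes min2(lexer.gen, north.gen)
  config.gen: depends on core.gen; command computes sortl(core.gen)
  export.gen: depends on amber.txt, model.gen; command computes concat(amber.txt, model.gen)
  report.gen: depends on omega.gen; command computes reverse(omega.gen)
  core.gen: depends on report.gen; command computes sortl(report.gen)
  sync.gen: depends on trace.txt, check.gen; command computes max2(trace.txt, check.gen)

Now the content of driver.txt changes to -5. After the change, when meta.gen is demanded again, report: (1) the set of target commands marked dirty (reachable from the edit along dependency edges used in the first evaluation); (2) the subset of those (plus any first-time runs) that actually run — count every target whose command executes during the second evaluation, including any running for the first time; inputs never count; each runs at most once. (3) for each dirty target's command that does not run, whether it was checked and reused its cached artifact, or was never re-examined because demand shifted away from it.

The edit dirties: assets.gen, cache.gen, deps.gen, fold.gen, kernel.gen, meta.gen, parser.gen.
3 target commands run: assets.gen, cache.gen, fold.gen.
Cache hits after checking: deps.gen, kernel.gen, meta.gen, parser.gen.
Note the absorption at cache.gen: it re-runs yet its value is the same, leaving the output's value untouched.

First demand of the output computes:
  fold.gen = absv(-9) = 9
  assets.gen = max2(-9, 9) = 9
  model.gen = sortl([8, -7, 8]) = [-7, 8, 8]
  tables.gen = lenl([-7, 8, 8]) = 3
  cache.gen = min2(3, 9) = 3
  deps.gen = min2(3, 3) = 3
  kernel.gen = mul(3, 3) = 9
  parser.gen = neg(9) = -9
  meta.gen = max2(3, -9) = 3

After the edit, cleaning proceeds:
  fold.gen: a read changed (driver.txt -9->-5) — executes, giving 5.
  assets.gen: a read changed (driver.txt -9->-5; fold.gen 9->5) — executes, giving 5.
  cache.gen: a read changed (assets.gen 9->5) — executes, giving 3 — identical to its old value.
  deps.gen: dirty, but its reads are unchanged (tables.gen unchanged, cache.gen unchanged); cached 3 stands.
  kernel.gen: dirty, but its reads are unchanged (deps.gen unchanged, deps.gen unchanged); cached 9 stands.
  parser.gen: dirty, but its reads are unchanged (kernel.gen unchanged); cached -9 stands.
  meta.gen: dirty, but its reads are unchanged (cache.gen unchanged, parser.gen unchanged); cached 3 stands.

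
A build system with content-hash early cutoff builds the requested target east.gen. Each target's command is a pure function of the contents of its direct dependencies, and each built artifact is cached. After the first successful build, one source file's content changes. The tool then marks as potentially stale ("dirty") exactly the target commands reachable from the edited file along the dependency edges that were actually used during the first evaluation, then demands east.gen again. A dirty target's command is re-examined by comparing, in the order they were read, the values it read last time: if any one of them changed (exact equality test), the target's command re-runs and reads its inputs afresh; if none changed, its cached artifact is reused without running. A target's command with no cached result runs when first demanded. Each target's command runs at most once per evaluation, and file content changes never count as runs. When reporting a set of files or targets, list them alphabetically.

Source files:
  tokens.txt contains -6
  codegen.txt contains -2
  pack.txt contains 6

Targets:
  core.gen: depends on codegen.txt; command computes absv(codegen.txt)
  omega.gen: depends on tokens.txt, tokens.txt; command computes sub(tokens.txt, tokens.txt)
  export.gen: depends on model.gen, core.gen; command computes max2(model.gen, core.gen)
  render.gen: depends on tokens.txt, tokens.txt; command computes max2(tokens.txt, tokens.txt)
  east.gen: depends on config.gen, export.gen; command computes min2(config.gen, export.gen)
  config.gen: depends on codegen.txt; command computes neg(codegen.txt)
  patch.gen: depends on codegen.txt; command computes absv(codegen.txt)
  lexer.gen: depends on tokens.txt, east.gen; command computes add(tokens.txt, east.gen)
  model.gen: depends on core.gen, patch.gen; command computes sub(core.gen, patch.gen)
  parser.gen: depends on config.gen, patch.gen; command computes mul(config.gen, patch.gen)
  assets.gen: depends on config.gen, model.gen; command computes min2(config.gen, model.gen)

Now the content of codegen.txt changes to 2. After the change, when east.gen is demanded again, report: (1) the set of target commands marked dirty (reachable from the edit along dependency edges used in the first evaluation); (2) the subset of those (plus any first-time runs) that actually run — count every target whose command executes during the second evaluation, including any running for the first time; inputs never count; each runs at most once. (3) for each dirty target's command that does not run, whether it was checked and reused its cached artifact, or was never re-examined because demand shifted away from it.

First evaluation (everything demanded from the output):
  config.gen = neg(-2) = 2
  core.gen = absv(-2) = 2
  patch.gen = absv(-2) = 2
  model.gen = sub(2, 2) = 0
  export.gen = max2(0, 2) = 2
  east.gen = min2(2, 2) = 2

Propagation after the edit:
  config.gen: runs — codegen.txt -2->2; result -2.
  core.gen: runs — codegen.txt -2->2; result 2 (same value as before).
  patch.gen: runs — codegen.txt -2->2; result 2 (same value as before).
  model.gen: checked — values it read are unchanged (core.gen unchanged, patch.gen unchanged); reused cached 0 without running.
  export.gen: checked — values it read are unchanged (model.gen unchanged, core.gen unchanged); reused cached 2 without running.
  east.gen: runs — config.gen 2->-2; result -2.

Key observation: the cutoff stops propagation at model.gen — its inputs' values are unchanged, so it reuses its cache.

Marked dirty: config.gen, core.gen, east.gen, export.gen, model.gen, patch.gen.
Target commands that run: config.gen, core.gen, east.gen, patch.gen — 4 in total.
Checked but reused from cache: export.gen, model.gen.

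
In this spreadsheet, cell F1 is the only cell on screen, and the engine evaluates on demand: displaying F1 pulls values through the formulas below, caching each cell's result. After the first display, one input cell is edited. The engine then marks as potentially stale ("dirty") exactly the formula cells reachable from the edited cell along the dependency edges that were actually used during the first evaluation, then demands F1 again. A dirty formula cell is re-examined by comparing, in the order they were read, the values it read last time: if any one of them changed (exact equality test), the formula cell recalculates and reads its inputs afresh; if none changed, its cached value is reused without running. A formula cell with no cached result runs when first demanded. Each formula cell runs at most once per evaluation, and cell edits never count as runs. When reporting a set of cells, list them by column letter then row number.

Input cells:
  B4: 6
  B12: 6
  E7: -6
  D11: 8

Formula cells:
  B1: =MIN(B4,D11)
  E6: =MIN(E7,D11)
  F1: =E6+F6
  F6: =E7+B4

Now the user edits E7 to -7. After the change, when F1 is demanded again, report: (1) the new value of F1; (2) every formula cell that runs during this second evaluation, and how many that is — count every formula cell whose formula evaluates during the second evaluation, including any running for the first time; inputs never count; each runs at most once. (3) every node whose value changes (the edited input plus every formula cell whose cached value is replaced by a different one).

F1 now evaluates to -8.
Run set: E6, F1, F6 (3 run).
Changed values: E6, E7, F1, F6.

Initial pass — values computed on the first demand:
  E6 = MIN(-6, 8) = -6
  F6 = -6 + 6 = 0
  F1 = -6 + 0 = -6

Second demand — change propagation:
  E6: re-runs because E7 -6->-7; new result -7.
  F6: re-runs because E7 -6->-7; new result -1.
  F1: re-runs because E6 -6->-7; F6 0->-1; new result -8.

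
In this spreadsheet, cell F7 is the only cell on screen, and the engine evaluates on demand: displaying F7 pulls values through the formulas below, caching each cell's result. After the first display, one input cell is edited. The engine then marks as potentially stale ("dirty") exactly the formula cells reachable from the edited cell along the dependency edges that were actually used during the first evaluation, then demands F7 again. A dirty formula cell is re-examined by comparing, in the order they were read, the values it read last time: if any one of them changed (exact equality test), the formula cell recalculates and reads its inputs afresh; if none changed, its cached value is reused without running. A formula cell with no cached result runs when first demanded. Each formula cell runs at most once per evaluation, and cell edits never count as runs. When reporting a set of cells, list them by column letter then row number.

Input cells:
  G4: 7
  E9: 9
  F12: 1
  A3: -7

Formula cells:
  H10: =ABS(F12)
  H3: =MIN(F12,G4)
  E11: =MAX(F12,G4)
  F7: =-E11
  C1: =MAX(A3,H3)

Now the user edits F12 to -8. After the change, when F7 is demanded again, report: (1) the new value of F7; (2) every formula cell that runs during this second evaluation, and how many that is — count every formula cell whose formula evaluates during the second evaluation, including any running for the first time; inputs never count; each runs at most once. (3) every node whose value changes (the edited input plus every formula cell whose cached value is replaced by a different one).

F7 now evaluates to -7.
Run set: E11 (1 run).
Changed values: F12.
The important point: E11 recomputes to an identical value, and the output ends up unchanged.

Initial pass — values computed on the first demand:
  E11 = MAX(1, 7) = 7
  F7 = -(7) = -7

Second demand — change propagation:
  E11: re-runs because F12 1->-8; new result 7 (unchanged).
  F7: re-examined; everything it read last time is the same (E11 unchanged) — cache -7 kept, no run.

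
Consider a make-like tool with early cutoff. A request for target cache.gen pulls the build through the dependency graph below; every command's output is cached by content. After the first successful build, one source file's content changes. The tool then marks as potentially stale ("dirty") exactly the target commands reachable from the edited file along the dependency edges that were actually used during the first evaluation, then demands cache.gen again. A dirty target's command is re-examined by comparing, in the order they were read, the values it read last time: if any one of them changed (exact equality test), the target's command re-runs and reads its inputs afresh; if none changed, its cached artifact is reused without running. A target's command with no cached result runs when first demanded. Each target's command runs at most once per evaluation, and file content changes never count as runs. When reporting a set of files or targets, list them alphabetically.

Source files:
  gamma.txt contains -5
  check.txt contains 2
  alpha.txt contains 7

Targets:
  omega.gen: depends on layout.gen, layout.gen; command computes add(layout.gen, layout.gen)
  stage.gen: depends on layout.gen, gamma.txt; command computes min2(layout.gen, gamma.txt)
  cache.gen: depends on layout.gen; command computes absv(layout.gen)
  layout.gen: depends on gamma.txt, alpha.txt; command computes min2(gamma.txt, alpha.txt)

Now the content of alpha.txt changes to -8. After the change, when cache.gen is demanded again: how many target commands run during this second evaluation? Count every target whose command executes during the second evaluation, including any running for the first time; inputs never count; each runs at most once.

First demand of the output computes:
  layout.gen = min2(-5, 7) = -5
  cache.gen = absv(-5) = 5

After the edit, cleaning proceeds:
  layout.gen: a read changed (alpha.txt 7->-8) — executes, giving -8.
  cache.gen: a read changed (layout.gen -5->-8) — executes, giving 8.

2 target commands run: cache.gen, layout.gen.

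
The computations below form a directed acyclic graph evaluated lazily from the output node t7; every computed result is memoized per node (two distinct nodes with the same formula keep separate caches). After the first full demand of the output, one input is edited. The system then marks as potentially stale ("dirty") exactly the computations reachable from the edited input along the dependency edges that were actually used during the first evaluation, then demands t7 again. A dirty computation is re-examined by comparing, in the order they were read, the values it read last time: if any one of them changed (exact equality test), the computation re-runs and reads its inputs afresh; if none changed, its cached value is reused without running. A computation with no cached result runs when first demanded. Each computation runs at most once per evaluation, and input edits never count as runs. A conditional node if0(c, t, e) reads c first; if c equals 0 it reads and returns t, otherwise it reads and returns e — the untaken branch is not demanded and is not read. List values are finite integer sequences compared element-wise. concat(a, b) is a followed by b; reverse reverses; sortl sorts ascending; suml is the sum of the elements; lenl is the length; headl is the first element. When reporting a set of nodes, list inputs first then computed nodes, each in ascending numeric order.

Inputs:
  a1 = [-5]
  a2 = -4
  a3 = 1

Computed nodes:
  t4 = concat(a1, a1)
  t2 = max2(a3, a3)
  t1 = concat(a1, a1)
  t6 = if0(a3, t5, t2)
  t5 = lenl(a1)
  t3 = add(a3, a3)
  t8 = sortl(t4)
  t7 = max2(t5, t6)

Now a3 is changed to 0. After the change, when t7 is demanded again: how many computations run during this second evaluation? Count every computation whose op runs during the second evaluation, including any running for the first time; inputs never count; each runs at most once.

First demand of the output computes:
  t2 = max2(1, 1) = 1
  t5 = lenl([-5]) = 1
  t6 = if0(a3=1 -> else branch t2) = 1
  t7 = max2(1, 1) = 1

After the edit, cleaning proceeds:
  t2: stays stale; no demand reaches it after the flip.
  t6: a read changed (a3 1->0) — executes, giving 1 — identical to its old value.
  t7: dirty, but its reads are unchanged (t5 unchanged, t6 unchanged); cached 1 stands.

Note the branch switch — demand abandons t2, which is never re-examined.

1 computations run: t6.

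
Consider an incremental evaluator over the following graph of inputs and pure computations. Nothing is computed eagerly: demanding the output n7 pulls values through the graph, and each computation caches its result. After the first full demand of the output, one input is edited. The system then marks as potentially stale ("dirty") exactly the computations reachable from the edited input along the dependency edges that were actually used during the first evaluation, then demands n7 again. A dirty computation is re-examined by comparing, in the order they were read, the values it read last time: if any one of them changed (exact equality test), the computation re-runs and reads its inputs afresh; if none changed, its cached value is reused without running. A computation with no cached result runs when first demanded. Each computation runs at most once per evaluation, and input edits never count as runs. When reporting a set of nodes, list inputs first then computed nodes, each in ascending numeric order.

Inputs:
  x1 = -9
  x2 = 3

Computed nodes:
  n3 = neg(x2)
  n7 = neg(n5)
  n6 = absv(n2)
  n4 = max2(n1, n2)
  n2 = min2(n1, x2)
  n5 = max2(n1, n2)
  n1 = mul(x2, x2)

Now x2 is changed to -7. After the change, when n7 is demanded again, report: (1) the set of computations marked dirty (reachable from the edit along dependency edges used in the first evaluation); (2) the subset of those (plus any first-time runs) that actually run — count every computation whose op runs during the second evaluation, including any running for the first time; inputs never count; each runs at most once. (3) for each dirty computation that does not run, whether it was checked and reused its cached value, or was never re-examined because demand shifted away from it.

Dirty set: n1, n2, n5, n7.
Run set: n1, n2, n5, n7 (4 run).
All dirty computations ended up running.

Initial pass — values computed on the first demand:
  n1 = mul(3, 3) = 9
  n2 = min2(9, 3) = 3
  n5 = max2(9, 3) = 9
  n7 = neg(9) = -9

Second demand — change propagation:
  n1: re-runs because x2 3->-7; x2 3->-7; new result 49.
  n2: re-runs because n1 9->49; x2 3->-7; new result -7.
  n5: re-runs because n1 9->49; n2 3->-7; new result 49.
  n7: re-runs because n5 9->49; new result -49.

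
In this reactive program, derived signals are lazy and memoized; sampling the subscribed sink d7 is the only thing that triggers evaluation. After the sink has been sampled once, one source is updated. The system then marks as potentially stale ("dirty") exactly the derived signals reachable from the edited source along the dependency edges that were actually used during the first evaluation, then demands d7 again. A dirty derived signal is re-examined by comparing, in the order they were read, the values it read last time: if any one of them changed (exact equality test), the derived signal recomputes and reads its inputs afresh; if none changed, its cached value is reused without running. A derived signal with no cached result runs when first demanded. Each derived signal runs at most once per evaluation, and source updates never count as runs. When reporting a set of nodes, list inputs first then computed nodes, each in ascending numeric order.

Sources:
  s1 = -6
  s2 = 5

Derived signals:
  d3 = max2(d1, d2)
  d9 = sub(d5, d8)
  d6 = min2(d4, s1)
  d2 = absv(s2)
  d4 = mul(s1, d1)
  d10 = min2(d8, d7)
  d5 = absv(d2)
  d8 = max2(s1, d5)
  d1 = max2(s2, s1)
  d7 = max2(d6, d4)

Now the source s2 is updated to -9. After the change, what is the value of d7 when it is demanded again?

Demanding d7 again yields 36.

First demand of the output computes:
  d1 = max2(5, -6) = 5
  d4 = mul(-6, 5) = -30
  d6 = min2(-30, -6) = -30
  d7 = max2(-30, -30) = -30

After the edit, cleaning proceeds:
  d1: a read changed (s2 5->-9) — executes, giving -6.
  d4: a read changed (d1 5->-6) — executes, giving 36.
  d6: a read changed (d4 -30->36) — executes, giving -6.
  d7: a read changed (d6 -30->-6; d4 -30->36) — executes, giving 36.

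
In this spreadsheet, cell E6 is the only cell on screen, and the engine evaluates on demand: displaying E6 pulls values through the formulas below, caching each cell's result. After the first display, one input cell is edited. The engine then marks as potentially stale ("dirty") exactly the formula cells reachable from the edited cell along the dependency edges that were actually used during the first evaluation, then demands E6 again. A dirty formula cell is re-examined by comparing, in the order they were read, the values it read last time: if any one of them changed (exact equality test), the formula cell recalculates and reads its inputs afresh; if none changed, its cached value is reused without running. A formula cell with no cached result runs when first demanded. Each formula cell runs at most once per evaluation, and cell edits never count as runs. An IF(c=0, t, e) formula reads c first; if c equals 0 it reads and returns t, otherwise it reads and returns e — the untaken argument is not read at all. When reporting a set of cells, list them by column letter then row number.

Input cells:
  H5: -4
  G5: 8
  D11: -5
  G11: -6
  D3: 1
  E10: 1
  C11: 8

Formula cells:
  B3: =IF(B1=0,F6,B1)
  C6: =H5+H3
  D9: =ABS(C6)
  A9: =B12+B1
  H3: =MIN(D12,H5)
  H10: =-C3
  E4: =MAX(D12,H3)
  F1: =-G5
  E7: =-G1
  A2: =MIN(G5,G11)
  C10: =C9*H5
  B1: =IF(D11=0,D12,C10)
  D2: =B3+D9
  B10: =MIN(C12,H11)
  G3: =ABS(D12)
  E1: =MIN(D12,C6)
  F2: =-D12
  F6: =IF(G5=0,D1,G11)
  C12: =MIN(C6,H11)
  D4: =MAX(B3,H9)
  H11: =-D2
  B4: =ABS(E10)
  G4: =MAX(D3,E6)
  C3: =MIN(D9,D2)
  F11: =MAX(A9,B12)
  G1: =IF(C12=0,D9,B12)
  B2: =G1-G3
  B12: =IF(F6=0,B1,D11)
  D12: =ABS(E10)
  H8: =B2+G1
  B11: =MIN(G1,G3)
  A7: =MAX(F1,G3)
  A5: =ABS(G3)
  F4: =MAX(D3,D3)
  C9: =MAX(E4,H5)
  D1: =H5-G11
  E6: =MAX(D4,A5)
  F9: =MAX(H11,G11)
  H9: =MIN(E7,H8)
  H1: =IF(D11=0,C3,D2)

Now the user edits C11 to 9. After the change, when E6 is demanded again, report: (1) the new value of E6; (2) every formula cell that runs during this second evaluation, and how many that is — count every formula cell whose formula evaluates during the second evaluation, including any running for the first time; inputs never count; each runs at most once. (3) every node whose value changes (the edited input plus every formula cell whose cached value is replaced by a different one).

E6 now evaluates to 1.
Run set: none (0 run).
Changed values: C11.
The important point: nothing the output needs ever reads C11, so the edit is invisible to it.

Initial pass — values computed on the first demand:
  D12 = ABS(1) = 1
  F6 = IF(G5=0: G5=8 -> else branch G11) = -6
  G3 = ABS(1) = 1
  A5 = ABS(1) = 1
  H3 = MIN(1, -4) = -4
  C6 = -4 + -4 = -8
  D9 = ABS(-8) = 8
  E4 = MAX(1, -4) = 1
  C9 = MAX(1, -4) = 1
  C10 = 1 * -4 = -4
  B1 = IF(D11=0: D11=-5 -> else branch C10) = -4
  B3 = IF(B1=0: B1=-4 -> else branch B1) = -4
  B12 = IF(F6=0: F6=-6 -> else branch D11) = -5
  D2 = -4 + 8 = 4
  H11 = -(4) = -4
  C12 = MIN(-8, -4) = -8
  G1 = IF(C12=0: C12=-8 -> else branch B12) = -5
  B2 = -5 - 1 = -6
  E7 = -(-5) = 5
  H8 = -6 + -5 = -11
  H9 = MIN(5, -11) = -11
  D4 = MAX(-4, -11) = -4
  E6 = MAX(-4, 1) = 1

Second demand — change propagation:
  no demanded computation ever read C11, so the edit dirties nothing and nothing runs.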